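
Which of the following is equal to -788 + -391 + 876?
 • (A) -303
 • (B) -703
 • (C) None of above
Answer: A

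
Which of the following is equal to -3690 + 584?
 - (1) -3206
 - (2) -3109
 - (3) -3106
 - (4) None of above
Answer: 3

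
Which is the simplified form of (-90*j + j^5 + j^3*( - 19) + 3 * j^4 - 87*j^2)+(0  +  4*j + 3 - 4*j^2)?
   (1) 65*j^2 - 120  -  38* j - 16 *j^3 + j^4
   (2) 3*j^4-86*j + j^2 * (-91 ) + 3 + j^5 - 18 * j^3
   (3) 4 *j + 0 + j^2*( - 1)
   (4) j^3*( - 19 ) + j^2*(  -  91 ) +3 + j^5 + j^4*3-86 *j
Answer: 4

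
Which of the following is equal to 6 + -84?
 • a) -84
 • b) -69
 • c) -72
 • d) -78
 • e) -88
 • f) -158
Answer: d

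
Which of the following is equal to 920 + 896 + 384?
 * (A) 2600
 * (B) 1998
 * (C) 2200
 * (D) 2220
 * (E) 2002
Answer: C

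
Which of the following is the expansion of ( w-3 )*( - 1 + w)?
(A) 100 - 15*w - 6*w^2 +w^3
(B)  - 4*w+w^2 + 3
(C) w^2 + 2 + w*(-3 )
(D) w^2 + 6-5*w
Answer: B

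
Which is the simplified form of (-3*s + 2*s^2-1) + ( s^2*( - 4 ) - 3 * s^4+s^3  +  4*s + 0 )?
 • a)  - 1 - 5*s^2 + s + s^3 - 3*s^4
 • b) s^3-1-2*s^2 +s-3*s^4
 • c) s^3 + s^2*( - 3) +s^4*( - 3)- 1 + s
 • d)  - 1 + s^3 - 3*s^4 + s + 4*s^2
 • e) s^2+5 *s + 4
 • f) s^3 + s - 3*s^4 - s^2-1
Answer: b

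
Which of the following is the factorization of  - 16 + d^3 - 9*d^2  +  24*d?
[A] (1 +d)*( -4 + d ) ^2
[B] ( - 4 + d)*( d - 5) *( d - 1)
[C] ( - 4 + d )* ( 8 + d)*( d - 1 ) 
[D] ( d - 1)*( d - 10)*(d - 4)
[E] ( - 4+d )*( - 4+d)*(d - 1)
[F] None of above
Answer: E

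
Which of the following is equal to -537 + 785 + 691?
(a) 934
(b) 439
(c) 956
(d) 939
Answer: d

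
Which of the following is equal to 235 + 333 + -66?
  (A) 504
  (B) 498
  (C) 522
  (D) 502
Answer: D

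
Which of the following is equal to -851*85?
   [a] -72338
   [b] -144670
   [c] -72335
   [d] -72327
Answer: c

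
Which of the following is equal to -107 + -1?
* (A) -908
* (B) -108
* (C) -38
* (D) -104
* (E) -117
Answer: B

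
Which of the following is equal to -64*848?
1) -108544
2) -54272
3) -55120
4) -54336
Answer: 2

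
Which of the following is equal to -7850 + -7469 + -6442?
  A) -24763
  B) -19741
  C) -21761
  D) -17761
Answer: C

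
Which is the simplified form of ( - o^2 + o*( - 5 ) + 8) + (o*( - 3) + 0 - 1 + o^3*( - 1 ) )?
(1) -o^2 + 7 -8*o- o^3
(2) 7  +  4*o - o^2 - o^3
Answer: 1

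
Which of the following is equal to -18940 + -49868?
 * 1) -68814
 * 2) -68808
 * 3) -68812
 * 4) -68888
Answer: 2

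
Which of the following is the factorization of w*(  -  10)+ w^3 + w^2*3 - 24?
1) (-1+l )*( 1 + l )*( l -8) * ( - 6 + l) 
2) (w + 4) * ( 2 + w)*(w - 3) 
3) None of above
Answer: 2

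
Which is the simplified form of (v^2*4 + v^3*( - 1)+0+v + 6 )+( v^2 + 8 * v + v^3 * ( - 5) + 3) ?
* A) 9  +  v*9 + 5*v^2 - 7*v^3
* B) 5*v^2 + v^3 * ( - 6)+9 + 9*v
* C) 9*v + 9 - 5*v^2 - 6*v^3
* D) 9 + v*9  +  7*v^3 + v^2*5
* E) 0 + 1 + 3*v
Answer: B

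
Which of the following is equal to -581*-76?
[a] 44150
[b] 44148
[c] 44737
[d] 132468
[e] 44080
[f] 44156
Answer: f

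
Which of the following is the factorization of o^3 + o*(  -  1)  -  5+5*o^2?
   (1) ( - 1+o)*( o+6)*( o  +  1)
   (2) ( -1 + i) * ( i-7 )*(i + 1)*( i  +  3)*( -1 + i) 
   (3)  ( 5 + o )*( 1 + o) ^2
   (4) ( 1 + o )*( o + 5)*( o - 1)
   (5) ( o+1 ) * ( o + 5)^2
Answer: 4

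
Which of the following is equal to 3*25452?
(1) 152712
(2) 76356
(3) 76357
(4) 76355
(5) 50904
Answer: 2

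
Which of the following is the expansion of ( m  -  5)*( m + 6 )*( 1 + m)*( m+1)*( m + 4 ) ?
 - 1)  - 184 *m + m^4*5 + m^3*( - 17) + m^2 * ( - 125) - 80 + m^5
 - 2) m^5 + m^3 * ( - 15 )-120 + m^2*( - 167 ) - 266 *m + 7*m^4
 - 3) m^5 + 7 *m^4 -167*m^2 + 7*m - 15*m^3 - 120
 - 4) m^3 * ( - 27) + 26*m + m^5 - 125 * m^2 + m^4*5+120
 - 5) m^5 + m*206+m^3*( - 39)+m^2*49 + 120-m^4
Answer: 2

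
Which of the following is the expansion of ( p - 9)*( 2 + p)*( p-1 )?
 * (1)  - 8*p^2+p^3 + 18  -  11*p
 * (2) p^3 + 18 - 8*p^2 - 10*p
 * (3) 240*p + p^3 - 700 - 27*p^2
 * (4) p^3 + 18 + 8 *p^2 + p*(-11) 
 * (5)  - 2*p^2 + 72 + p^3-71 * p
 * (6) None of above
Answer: 1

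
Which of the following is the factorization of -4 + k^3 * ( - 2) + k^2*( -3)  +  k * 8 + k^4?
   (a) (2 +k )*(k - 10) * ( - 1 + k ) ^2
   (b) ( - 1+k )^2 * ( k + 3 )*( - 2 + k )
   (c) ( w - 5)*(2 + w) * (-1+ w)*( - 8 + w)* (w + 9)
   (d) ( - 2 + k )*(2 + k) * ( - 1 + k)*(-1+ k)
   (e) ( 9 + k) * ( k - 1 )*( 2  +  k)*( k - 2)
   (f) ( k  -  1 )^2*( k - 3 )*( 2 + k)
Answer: d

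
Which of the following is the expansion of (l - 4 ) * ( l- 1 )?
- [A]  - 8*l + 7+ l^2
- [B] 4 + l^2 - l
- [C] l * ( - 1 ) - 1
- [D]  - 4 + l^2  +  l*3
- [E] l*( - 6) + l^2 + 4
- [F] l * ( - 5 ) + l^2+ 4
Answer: F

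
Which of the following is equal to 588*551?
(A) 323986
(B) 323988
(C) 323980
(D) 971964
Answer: B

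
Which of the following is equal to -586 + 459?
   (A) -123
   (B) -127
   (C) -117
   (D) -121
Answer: B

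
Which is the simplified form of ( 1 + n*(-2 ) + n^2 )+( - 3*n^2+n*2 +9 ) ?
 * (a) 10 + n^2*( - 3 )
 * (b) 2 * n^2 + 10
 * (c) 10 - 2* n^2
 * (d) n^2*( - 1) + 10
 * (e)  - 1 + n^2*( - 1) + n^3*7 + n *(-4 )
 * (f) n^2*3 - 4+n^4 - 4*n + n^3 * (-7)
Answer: c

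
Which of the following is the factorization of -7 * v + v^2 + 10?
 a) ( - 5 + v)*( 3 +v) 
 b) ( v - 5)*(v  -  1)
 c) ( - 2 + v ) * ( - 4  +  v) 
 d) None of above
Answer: d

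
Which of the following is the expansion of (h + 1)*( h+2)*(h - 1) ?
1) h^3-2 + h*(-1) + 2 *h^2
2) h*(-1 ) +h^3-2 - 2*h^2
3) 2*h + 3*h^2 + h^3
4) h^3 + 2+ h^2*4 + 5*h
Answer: 1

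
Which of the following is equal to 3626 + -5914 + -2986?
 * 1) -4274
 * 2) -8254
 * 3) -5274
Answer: 3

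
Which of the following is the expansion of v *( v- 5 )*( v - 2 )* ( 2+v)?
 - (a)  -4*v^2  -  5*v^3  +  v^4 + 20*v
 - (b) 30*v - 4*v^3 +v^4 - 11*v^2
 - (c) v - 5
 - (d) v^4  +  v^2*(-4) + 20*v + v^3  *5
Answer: a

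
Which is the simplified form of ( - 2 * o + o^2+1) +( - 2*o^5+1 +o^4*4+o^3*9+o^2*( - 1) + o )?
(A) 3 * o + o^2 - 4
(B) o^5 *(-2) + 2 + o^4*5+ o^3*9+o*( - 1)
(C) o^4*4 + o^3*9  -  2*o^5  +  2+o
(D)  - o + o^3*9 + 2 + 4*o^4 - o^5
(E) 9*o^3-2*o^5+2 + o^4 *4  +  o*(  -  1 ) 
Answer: E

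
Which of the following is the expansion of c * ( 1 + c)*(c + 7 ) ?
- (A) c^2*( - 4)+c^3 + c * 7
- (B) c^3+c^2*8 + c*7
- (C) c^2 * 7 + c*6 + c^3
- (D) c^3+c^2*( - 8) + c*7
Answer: B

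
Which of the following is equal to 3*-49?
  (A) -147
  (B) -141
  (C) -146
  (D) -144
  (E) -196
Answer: A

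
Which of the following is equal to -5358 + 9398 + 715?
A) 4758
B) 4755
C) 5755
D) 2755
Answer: B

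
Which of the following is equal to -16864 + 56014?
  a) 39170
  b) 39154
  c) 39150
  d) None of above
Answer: c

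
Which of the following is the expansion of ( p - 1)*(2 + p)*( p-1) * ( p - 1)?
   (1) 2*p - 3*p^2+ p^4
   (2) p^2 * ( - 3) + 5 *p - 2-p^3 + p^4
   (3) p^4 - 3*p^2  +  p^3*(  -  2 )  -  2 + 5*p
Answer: 2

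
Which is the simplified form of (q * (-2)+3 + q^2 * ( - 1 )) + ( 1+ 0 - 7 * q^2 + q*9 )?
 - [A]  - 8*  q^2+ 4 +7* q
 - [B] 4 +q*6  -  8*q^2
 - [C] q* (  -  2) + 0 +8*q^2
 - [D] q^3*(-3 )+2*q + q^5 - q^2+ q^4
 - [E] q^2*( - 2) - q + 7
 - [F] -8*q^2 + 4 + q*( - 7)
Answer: A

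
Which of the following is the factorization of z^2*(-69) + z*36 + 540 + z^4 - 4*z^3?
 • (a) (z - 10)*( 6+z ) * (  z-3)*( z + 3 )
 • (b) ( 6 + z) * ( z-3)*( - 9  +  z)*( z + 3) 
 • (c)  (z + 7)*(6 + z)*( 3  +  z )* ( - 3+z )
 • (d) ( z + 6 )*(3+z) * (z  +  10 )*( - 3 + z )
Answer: a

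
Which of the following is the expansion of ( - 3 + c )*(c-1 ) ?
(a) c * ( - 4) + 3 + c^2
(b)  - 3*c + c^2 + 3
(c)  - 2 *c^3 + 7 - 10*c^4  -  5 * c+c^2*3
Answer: a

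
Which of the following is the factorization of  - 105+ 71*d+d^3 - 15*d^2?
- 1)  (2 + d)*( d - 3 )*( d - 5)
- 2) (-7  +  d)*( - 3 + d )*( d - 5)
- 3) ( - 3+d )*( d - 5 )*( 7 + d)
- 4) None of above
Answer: 2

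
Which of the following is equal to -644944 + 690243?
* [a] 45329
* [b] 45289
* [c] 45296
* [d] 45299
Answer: d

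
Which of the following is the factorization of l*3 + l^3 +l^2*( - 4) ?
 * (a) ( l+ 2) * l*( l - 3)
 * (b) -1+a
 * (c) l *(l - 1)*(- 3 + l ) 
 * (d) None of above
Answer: c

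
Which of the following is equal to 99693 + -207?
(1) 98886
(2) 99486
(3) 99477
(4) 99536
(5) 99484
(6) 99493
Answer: 2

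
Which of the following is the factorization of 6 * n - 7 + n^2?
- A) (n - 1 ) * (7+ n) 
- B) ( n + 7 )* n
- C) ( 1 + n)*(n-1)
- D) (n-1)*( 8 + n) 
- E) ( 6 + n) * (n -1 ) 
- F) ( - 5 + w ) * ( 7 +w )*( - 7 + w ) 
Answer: A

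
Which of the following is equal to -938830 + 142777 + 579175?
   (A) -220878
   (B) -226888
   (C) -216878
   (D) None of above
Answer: C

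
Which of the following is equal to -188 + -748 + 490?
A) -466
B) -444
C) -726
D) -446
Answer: D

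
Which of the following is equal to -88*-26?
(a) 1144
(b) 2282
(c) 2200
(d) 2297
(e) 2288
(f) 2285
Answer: e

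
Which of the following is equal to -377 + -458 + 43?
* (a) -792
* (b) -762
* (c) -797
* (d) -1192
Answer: a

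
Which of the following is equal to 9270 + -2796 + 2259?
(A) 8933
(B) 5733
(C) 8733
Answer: C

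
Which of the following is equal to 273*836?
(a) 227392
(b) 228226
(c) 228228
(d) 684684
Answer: c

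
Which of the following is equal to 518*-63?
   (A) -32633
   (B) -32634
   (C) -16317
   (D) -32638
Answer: B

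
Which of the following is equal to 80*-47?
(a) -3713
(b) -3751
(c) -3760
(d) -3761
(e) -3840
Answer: c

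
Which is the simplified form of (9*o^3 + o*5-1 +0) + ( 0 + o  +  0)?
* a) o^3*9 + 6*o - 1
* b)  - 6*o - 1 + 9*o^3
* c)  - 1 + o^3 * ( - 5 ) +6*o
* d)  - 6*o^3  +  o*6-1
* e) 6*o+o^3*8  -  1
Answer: a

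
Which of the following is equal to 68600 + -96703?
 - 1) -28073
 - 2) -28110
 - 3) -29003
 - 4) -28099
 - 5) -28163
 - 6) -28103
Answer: 6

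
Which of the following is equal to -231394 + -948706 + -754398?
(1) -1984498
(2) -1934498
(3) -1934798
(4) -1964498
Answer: 2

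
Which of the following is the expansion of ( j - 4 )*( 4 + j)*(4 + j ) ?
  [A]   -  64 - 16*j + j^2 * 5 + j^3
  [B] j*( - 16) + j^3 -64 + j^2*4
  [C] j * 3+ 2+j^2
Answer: B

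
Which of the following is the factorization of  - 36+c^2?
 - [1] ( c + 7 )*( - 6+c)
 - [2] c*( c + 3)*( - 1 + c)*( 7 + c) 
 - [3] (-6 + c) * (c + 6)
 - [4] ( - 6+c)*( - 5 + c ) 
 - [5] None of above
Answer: 3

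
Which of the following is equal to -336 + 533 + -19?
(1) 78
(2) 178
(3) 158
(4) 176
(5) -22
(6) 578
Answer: 2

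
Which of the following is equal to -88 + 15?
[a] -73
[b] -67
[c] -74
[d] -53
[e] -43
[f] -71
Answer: a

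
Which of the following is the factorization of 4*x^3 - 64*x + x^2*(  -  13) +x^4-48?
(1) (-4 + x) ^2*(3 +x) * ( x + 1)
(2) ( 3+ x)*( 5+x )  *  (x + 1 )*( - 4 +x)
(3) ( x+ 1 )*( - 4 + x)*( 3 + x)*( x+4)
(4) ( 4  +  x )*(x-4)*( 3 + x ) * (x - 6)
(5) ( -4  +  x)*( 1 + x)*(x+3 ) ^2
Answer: 3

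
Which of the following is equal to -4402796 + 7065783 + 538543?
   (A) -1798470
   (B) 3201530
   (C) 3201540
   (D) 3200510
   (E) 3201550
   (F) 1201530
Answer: B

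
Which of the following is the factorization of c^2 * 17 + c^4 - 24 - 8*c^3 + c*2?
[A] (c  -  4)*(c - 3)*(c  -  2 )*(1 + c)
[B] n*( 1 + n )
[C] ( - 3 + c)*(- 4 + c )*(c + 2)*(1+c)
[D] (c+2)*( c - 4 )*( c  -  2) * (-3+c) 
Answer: A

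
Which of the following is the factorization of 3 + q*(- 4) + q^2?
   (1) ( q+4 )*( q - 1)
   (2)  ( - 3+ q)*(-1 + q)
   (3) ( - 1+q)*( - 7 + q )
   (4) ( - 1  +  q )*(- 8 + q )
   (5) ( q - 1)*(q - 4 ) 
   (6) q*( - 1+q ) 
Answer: 2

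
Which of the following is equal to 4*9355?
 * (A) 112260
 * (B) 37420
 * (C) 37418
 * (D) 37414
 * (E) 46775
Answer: B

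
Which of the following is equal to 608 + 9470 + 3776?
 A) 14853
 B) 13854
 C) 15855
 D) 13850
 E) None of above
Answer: B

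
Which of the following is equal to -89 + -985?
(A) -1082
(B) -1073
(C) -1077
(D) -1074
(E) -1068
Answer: D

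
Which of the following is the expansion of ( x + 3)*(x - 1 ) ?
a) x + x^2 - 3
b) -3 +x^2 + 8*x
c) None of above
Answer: c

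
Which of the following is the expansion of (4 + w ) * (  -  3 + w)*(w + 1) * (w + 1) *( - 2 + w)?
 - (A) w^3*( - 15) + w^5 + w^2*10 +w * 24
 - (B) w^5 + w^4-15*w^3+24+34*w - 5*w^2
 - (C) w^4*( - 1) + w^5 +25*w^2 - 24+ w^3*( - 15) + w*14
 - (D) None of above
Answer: B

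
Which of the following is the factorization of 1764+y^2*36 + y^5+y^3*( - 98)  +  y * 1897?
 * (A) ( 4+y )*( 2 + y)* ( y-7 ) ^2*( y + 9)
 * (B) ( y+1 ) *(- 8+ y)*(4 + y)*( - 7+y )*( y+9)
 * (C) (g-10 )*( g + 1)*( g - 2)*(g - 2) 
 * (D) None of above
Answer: D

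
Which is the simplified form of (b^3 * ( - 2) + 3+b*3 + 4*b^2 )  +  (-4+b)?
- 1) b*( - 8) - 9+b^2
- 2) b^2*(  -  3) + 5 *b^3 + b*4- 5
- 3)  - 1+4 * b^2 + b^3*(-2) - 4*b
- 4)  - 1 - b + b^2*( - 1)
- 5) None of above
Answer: 5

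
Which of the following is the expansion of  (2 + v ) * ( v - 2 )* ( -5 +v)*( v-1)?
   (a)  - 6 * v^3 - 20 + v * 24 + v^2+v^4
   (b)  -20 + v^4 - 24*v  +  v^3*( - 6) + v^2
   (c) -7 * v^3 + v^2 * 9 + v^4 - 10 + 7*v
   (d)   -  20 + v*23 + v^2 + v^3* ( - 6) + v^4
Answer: a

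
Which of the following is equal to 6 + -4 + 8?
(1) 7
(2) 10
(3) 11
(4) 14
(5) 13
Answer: 2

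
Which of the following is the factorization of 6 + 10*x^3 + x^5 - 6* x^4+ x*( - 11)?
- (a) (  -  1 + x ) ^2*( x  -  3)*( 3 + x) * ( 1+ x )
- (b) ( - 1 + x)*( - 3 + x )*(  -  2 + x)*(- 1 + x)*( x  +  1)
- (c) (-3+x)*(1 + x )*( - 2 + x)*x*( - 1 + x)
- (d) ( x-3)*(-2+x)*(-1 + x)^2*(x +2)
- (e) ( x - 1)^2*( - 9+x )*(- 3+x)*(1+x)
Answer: b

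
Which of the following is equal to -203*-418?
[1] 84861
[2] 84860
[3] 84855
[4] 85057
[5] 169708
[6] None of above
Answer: 6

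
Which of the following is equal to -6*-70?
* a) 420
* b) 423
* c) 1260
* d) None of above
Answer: a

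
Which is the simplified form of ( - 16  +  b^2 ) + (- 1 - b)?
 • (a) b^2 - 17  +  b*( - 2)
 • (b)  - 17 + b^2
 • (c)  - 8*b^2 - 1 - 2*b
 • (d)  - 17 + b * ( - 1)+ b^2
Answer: d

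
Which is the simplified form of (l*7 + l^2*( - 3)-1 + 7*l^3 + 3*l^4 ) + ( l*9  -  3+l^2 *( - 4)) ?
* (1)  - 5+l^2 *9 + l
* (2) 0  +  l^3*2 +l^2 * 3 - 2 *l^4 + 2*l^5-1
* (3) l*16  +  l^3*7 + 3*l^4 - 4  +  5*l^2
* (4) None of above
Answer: 4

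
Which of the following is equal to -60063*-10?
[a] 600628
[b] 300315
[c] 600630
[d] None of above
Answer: c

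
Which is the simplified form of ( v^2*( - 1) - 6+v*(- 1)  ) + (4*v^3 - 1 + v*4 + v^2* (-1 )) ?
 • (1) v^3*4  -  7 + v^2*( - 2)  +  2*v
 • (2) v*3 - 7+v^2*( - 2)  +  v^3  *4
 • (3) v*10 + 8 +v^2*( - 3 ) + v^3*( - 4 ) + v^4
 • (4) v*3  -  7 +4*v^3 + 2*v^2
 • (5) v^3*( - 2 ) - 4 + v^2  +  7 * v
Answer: 2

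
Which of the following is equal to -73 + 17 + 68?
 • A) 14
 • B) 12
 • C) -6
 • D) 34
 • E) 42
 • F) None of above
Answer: B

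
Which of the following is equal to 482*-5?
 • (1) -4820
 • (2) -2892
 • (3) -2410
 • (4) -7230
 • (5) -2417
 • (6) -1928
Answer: 3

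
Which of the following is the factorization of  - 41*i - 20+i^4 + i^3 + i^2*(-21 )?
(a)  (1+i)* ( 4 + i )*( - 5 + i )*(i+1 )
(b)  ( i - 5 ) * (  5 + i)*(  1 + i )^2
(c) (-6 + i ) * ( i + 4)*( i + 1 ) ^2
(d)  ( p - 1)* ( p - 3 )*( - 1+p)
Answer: a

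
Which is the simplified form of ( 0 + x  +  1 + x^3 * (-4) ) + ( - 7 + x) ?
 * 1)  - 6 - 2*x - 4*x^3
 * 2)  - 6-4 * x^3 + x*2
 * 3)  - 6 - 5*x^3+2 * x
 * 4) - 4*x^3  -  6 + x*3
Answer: 2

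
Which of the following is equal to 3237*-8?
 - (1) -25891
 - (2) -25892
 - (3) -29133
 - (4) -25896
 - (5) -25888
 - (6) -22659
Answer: 4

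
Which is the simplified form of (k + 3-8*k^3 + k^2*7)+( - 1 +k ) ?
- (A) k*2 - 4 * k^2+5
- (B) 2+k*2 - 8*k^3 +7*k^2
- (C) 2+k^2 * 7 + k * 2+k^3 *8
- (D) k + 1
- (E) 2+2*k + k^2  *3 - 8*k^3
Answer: B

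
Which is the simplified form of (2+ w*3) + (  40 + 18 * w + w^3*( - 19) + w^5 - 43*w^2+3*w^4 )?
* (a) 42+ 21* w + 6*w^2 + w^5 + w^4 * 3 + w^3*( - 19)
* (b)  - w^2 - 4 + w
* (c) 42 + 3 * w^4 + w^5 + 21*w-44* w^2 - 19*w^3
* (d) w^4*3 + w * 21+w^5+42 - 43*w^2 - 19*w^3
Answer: d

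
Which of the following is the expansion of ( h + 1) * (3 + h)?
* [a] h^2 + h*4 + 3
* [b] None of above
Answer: a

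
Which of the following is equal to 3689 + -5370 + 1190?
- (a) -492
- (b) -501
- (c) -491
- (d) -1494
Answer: c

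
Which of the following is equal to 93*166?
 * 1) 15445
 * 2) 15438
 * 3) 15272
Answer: 2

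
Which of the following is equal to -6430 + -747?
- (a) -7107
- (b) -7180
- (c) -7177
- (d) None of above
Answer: c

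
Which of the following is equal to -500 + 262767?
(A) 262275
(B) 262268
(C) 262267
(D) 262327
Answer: C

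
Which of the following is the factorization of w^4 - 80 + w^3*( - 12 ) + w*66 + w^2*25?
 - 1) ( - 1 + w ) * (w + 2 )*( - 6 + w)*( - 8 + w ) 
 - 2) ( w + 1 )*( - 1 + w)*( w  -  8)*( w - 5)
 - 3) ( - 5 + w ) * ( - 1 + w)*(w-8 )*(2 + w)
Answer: 3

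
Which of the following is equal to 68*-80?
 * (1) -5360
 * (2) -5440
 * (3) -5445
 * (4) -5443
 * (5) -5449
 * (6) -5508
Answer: 2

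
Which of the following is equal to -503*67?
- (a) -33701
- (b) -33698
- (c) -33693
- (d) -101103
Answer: a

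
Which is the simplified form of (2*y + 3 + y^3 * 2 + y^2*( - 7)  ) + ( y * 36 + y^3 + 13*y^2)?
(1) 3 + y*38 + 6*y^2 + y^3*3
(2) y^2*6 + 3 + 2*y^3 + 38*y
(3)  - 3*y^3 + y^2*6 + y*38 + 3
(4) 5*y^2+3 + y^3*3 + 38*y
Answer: 1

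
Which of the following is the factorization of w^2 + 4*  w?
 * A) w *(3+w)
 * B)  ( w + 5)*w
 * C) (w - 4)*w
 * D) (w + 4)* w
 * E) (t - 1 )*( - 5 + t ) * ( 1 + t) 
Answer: D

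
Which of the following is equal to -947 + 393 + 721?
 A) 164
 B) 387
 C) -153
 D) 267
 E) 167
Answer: E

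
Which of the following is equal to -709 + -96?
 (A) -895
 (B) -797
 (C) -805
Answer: C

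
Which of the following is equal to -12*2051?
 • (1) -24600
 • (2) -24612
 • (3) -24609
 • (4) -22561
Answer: 2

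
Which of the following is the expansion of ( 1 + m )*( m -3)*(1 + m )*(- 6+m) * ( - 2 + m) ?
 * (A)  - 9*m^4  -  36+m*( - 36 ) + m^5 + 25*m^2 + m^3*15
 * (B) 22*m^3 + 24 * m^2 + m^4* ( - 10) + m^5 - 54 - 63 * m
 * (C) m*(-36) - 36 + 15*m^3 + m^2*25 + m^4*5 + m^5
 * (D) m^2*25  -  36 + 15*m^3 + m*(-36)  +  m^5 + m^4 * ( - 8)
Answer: A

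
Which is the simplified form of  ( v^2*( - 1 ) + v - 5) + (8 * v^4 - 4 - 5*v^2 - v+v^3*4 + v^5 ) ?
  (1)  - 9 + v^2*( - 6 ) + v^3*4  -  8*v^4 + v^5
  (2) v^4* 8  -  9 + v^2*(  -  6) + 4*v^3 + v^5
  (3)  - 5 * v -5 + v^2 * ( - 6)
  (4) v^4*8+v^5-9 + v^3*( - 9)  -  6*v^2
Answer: 2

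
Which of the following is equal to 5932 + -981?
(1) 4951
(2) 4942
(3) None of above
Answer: 1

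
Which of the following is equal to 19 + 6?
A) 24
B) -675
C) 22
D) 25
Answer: D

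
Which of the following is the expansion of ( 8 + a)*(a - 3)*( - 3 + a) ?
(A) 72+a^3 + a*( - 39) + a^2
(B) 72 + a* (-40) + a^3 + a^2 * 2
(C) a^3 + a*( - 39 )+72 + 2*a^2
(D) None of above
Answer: C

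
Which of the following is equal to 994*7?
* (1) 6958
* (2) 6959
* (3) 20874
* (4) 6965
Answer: 1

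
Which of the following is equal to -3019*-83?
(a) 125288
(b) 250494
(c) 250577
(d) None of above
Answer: c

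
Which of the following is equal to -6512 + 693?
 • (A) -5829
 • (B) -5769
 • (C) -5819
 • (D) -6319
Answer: C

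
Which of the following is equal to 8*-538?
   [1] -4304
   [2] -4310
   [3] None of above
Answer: 1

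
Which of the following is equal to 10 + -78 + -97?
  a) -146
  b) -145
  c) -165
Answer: c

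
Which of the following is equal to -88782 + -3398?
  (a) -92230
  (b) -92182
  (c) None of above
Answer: c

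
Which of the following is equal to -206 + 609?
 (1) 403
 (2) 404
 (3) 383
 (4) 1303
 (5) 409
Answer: 1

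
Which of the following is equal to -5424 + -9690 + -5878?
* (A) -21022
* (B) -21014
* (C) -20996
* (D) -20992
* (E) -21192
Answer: D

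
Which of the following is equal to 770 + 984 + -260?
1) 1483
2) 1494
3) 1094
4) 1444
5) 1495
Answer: 2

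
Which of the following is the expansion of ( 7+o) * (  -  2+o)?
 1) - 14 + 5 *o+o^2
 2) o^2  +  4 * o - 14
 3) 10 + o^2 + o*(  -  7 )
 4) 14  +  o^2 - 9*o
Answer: 1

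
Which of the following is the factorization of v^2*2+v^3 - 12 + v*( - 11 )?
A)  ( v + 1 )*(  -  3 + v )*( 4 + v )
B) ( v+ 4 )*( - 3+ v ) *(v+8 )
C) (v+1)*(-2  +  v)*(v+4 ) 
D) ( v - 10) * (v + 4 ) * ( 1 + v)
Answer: A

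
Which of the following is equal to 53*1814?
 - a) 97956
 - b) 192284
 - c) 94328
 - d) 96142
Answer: d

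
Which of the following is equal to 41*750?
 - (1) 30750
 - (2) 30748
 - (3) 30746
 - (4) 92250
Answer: 1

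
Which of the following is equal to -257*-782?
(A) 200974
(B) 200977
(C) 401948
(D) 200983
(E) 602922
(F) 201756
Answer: A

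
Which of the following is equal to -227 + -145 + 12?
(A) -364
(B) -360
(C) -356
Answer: B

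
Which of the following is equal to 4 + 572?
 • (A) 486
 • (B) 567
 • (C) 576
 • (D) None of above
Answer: C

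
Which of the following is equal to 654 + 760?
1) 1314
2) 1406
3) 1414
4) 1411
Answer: 3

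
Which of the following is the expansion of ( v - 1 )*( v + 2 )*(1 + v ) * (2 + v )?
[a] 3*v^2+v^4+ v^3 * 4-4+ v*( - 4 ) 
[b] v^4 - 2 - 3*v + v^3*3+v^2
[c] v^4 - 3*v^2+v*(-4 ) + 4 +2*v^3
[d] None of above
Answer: a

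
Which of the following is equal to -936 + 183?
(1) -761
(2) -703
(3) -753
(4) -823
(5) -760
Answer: 3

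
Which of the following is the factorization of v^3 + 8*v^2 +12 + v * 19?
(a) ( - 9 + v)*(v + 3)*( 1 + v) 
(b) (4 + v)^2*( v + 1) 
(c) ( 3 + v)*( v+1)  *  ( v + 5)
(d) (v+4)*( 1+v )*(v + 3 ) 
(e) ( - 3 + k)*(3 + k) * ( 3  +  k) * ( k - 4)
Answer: d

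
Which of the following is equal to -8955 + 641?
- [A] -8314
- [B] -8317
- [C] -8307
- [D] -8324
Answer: A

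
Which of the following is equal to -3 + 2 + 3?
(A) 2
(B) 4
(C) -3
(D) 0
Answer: A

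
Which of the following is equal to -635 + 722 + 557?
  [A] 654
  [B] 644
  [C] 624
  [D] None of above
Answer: B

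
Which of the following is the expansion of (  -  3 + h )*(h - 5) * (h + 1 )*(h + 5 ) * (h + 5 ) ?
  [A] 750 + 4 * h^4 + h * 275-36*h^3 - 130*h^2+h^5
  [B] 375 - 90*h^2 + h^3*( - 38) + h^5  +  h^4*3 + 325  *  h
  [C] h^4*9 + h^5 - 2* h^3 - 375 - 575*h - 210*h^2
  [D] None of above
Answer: B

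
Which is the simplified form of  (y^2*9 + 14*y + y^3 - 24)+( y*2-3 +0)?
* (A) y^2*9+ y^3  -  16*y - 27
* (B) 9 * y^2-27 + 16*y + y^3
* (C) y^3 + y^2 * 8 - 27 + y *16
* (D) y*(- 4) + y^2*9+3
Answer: B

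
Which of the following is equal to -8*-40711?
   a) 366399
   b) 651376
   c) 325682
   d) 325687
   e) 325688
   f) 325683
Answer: e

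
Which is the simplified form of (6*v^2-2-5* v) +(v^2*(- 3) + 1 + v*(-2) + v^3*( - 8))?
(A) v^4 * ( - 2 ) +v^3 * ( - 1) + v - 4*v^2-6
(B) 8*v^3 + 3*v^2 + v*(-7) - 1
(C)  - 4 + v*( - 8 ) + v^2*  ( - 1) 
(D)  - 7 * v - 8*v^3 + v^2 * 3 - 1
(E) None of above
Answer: D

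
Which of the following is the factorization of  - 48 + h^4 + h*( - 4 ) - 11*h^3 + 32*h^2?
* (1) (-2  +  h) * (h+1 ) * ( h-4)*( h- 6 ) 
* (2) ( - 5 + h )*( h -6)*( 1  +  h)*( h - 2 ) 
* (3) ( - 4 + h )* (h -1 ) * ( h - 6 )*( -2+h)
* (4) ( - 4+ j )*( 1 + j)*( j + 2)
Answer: 1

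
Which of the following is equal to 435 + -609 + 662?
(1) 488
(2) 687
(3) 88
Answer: 1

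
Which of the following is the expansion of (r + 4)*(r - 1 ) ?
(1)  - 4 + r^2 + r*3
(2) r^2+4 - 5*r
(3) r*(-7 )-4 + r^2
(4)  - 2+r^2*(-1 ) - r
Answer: 1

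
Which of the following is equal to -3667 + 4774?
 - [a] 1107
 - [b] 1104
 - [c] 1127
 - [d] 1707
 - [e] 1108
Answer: a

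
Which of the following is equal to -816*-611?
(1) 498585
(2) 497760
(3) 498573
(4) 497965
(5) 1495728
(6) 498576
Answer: 6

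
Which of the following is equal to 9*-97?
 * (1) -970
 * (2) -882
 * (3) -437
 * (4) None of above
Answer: 4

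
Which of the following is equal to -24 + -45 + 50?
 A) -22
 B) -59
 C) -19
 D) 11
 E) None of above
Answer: C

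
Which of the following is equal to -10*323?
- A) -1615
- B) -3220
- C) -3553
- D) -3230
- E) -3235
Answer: D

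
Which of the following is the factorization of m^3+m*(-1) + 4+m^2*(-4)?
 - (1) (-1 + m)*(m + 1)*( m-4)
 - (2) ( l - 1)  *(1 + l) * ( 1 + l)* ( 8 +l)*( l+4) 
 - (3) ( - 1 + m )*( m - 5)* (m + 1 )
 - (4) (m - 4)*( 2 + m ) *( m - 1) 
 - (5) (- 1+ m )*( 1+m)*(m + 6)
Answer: 1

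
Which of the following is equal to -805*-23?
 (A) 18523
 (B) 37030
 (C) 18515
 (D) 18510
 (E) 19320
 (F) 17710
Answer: C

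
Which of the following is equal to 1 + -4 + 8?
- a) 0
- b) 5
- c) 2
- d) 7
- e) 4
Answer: b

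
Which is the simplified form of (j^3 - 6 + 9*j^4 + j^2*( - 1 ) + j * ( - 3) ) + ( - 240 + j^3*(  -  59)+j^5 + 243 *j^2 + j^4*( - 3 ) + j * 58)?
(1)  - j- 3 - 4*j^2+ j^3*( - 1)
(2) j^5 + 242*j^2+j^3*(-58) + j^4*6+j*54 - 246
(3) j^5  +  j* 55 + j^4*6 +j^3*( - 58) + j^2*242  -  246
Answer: 3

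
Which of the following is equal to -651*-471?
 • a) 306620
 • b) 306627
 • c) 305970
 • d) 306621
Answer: d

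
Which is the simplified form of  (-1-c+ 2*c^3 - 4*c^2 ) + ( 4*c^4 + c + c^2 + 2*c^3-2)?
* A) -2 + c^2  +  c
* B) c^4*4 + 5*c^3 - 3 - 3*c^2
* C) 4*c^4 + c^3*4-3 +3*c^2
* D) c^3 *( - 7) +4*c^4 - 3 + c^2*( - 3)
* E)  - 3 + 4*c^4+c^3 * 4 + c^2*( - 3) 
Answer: E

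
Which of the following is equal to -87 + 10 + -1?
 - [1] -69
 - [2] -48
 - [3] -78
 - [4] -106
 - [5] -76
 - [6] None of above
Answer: 3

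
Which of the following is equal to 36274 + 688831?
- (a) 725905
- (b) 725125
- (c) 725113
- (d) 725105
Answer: d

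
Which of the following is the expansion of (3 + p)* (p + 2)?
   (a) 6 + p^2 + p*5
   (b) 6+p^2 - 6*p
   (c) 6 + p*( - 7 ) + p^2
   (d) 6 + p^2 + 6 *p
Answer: a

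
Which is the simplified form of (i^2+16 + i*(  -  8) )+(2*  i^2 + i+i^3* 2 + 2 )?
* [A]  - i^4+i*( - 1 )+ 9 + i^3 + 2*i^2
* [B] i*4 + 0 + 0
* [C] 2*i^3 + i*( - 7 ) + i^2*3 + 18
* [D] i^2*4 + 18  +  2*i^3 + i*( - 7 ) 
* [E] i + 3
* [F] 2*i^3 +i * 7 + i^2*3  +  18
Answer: C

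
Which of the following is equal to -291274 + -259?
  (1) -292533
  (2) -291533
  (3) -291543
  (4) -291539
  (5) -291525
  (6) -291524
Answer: 2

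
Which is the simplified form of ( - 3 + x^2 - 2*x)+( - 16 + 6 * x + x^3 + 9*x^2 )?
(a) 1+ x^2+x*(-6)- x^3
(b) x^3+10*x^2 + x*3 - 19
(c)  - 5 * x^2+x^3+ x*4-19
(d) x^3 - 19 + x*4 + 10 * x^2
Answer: d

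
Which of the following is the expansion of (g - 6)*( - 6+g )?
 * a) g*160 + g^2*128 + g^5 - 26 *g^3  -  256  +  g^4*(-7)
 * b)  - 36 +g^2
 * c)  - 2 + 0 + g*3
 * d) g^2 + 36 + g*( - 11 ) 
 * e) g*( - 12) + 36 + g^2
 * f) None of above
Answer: e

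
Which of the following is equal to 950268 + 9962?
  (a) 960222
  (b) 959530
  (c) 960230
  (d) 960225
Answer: c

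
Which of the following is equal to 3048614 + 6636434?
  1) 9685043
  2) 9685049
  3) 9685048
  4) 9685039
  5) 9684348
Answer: 3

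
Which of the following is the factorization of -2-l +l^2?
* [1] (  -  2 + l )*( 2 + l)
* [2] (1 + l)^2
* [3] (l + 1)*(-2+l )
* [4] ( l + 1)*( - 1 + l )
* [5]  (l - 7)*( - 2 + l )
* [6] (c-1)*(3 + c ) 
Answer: 3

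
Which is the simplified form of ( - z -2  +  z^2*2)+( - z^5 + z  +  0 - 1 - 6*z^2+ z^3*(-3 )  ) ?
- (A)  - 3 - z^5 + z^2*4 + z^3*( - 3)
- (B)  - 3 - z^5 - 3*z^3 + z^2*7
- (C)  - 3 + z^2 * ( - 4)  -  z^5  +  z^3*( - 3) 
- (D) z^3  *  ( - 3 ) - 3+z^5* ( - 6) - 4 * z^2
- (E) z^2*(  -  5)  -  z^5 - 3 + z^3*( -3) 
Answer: C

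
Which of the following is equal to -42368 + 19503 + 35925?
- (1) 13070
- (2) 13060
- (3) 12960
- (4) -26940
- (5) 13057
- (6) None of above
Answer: 2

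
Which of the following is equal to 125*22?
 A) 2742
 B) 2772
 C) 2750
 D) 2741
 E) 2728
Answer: C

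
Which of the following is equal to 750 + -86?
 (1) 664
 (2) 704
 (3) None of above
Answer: 1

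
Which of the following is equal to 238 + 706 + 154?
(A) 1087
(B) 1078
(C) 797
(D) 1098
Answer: D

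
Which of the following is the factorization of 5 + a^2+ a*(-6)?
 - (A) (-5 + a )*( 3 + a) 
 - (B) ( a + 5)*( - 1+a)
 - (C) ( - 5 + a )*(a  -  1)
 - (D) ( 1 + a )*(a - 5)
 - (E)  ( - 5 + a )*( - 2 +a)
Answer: C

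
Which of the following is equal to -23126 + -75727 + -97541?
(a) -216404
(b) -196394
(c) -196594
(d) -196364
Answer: b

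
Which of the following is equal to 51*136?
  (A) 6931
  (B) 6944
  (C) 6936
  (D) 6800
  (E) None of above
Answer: C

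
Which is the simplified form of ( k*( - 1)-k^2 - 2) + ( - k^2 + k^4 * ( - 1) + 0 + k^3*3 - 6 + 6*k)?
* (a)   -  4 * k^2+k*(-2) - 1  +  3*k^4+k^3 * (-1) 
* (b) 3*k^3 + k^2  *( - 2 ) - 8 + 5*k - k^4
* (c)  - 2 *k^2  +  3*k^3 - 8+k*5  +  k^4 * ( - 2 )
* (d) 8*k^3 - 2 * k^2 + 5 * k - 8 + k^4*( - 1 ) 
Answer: b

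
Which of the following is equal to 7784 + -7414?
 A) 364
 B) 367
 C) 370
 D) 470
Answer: C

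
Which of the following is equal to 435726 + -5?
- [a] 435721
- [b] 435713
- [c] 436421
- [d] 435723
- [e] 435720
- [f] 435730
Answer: a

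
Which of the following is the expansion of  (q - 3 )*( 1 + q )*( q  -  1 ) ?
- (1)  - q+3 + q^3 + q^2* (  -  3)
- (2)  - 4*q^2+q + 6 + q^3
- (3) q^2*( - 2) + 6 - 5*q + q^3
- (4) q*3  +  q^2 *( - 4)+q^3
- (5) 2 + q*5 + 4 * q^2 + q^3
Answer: 1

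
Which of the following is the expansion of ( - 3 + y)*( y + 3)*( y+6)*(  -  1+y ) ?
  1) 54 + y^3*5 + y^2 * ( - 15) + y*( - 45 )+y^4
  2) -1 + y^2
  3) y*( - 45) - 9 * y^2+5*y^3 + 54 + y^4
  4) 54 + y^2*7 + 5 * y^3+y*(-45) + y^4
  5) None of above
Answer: 1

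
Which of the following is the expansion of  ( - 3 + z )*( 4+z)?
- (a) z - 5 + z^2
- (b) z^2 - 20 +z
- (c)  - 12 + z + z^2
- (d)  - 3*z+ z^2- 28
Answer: c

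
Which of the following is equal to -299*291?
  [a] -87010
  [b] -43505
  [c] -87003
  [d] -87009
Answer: d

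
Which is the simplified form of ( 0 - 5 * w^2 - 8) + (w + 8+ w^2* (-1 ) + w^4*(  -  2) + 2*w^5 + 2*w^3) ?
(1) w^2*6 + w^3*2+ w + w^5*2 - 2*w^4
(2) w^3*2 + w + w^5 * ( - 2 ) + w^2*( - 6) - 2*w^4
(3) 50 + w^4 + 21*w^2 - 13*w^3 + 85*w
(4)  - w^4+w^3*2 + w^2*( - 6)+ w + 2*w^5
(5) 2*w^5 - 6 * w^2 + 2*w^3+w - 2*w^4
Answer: 5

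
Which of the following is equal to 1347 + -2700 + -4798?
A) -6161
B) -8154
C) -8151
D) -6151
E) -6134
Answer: D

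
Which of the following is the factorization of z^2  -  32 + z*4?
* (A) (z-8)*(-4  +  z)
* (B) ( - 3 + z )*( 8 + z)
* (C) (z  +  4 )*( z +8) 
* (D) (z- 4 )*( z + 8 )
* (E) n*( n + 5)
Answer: D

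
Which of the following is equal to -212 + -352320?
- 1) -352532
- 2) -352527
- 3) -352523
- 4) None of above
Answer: 1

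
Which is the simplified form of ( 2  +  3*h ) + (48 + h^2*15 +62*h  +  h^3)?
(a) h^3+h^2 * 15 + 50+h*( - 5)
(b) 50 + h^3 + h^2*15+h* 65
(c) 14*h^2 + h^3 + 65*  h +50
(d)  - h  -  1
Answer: b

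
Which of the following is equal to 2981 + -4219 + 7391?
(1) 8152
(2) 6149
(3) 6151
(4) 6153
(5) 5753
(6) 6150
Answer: 4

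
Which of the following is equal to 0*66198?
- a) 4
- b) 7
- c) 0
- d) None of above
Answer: c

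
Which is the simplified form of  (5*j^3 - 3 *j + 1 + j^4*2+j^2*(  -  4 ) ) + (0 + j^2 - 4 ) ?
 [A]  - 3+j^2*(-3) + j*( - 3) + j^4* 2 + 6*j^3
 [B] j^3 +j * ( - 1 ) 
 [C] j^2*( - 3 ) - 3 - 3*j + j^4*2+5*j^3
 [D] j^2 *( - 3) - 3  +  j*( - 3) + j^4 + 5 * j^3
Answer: C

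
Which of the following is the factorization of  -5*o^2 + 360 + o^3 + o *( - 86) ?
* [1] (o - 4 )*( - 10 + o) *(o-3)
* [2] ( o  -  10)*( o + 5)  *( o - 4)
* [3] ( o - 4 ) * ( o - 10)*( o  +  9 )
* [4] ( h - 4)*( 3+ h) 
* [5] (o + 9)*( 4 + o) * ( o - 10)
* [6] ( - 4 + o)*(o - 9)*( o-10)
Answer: 3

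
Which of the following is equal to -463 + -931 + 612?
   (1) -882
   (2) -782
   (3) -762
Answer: 2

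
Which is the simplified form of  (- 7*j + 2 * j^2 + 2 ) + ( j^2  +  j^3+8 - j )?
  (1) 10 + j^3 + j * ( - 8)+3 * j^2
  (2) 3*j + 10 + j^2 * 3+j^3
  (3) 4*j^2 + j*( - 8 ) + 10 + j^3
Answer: 1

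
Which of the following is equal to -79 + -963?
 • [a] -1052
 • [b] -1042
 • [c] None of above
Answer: b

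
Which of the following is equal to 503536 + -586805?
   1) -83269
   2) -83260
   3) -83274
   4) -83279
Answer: 1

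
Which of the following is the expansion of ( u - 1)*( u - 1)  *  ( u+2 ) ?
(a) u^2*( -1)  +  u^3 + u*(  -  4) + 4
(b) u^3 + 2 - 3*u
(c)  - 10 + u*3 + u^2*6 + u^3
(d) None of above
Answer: b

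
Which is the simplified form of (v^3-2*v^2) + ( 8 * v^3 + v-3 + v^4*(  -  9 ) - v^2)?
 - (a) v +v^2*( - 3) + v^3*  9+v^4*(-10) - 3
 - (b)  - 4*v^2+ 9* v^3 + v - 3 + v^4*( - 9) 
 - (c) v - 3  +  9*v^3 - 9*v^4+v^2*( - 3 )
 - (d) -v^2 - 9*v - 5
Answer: c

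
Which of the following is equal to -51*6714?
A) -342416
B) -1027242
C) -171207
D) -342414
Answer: D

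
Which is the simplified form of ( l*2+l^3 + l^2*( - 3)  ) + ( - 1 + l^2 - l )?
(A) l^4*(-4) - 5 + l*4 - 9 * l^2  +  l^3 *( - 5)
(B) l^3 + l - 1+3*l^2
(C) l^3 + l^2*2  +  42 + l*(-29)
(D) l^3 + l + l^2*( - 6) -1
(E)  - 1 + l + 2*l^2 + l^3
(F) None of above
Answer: F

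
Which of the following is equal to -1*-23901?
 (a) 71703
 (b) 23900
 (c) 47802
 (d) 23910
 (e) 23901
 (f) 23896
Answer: e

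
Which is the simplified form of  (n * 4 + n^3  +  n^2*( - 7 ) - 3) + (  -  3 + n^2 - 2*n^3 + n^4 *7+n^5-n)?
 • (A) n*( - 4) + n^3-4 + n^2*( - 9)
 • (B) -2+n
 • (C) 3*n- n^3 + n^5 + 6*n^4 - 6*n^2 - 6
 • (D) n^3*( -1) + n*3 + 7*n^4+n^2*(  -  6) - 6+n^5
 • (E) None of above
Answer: D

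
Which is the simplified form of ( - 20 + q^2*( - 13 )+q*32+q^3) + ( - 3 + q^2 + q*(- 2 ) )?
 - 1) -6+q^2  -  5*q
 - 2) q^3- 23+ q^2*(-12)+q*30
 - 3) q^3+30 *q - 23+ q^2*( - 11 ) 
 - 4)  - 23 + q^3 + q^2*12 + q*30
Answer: 2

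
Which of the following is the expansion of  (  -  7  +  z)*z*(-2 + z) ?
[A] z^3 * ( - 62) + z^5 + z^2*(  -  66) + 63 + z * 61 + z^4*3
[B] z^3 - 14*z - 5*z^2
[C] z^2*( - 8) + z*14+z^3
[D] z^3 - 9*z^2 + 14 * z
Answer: D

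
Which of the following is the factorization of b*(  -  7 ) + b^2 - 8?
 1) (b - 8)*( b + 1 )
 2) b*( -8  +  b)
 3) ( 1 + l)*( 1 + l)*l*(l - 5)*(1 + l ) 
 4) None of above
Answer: 1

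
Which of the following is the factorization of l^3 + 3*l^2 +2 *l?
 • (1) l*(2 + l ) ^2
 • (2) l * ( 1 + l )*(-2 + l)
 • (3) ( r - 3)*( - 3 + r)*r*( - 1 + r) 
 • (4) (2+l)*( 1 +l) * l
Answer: 4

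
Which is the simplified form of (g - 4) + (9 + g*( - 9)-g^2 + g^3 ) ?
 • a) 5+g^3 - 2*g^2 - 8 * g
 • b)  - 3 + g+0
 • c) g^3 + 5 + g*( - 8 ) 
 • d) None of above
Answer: d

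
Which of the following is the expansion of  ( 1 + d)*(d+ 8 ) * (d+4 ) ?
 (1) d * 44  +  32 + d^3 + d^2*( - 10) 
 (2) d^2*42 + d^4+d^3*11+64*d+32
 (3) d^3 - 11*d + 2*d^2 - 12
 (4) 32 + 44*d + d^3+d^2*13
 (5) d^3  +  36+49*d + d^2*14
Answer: 4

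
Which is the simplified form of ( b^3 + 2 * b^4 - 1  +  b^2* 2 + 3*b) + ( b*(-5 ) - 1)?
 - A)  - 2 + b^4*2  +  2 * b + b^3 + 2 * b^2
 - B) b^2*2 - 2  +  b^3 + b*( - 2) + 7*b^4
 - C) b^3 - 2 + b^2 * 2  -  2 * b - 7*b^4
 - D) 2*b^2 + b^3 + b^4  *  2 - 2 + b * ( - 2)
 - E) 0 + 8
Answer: D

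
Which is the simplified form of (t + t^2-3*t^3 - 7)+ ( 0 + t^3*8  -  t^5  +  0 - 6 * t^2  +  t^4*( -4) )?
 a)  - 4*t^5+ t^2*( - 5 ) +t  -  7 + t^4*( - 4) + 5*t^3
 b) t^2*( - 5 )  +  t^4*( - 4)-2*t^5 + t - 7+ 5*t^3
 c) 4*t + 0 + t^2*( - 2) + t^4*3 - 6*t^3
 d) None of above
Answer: d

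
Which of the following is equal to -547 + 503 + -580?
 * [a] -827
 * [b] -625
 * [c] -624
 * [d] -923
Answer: c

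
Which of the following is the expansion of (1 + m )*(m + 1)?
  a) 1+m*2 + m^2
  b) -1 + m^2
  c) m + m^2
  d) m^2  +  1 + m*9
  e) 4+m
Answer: a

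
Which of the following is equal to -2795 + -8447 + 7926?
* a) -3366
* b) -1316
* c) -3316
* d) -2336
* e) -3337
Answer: c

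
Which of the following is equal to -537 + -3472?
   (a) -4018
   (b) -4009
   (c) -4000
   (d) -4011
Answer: b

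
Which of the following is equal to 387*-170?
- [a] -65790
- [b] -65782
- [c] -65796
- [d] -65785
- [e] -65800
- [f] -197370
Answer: a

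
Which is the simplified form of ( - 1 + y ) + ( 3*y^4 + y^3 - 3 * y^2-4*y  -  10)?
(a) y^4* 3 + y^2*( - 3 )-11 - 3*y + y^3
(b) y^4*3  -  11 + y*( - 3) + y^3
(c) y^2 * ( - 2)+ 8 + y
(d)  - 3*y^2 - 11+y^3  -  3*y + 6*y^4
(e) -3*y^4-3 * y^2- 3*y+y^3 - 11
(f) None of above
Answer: a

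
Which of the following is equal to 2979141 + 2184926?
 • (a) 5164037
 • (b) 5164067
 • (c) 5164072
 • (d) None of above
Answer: b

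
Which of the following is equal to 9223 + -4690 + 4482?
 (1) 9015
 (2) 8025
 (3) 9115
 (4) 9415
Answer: 1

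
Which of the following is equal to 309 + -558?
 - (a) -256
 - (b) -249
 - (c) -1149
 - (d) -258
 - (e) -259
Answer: b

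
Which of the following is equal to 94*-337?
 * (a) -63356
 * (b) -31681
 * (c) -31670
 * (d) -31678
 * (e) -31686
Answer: d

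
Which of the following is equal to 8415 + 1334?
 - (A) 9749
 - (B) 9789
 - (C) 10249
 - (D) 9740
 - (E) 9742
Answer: A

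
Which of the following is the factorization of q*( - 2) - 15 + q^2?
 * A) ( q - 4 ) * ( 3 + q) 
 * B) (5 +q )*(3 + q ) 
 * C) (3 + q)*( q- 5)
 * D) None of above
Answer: C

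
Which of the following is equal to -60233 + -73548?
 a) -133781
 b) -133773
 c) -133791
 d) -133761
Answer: a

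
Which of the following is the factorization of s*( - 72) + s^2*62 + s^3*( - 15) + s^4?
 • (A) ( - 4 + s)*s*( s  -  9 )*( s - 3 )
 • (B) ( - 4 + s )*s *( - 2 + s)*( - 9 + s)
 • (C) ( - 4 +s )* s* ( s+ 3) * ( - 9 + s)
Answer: B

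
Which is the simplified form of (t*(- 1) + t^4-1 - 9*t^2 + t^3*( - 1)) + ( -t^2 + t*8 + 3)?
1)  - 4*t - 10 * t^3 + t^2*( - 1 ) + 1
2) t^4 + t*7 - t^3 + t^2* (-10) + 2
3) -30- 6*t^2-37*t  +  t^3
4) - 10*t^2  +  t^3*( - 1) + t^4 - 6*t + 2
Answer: 2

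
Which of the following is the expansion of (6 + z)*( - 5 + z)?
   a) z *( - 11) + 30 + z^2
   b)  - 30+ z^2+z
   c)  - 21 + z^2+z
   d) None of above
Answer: b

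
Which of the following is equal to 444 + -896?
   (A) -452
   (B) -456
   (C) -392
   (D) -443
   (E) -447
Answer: A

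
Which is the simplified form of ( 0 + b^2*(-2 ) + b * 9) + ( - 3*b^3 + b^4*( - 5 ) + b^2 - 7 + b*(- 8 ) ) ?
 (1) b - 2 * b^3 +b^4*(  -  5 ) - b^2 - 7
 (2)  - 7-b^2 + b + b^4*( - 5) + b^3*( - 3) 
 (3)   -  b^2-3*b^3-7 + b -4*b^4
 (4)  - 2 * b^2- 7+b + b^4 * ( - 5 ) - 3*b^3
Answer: 2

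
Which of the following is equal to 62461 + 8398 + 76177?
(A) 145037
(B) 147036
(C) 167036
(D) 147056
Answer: B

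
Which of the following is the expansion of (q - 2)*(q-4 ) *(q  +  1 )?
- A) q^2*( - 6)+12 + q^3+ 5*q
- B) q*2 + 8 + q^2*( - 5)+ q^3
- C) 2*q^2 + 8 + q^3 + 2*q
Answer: B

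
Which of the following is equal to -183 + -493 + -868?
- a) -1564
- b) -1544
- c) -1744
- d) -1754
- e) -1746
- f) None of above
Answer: b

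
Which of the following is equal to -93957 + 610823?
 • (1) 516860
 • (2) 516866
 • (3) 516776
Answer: 2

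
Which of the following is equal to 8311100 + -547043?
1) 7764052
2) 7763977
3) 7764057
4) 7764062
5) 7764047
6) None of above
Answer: 3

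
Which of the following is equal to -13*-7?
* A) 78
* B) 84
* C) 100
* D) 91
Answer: D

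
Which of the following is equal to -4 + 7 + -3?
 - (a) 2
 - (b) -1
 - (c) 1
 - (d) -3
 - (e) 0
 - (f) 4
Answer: e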